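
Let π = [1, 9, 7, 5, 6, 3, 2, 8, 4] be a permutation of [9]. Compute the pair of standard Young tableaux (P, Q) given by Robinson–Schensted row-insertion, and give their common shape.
P = [1, 2, 4, 8] / [3, 6] / [5] / [7] / [9];  Q = [1, 2, 5, 8] / [3, 9] / [4] / [6] / [7];  common shape = (4, 2, 1, 1, 1)

Row-insert the values π_1, π_2, … into P one at a time, bumping the leftmost entry strictly greater than the inserted value down to the next row. The recording tableau Q records, in position (i, j), the step at which that cell was added to P.
  Insert 1 (step 1): P = [1];  Q = [1]
  Insert 9 (step 2): P = [1, 9];  Q = [1, 2]
  Insert 7 (step 3): P = [1, 7] / [9];  Q = [1, 2] / [3]
  Insert 5 (step 4): P = [1, 5] / [7] / [9];  Q = [1, 2] / [3] / [4]
  Insert 6 (step 5): P = [1, 5, 6] / [7] / [9];  Q = [1, 2, 5] / [3] / [4]
  Insert 3 (step 6): P = [1, 3, 6] / [5] / [7] / [9];  Q = [1, 2, 5] / [3] / [4] / [6]
  Insert 2 (step 7): P = [1, 2, 6] / [3] / [5] / [7] / [9];  Q = [1, 2, 5] / [3] / [4] / [6] / [7]
  Insert 8 (step 8): P = [1, 2, 6, 8] / [3] / [5] / [7] / [9];  Q = [1, 2, 5, 8] / [3] / [4] / [6] / [7]
  Insert 4 (step 9): P = [1, 2, 4, 8] / [3, 6] / [5] / [7] / [9];  Q = [1, 2, 5, 8] / [3, 9] / [4] / [6] / [7]
Final shape: (4, 2, 1, 1, 1).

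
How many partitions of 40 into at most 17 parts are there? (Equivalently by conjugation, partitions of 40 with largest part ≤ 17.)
p(40, parts ≤ 17) = 32839

Use the recurrence p(n, m) = p(n, m−1) + p(n−m, m): either the largest part is < m (count p(n, m−1)) or the largest part is exactly m (remove one copy of m, count p(n−m, m)). With p(0, ·) = 1 this gives p(40, parts ≤ 17) = 32839. (By conjugating Young diagrams, this also counts partitions of 40 into at most 17 parts.)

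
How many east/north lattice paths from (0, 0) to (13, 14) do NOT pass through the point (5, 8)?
Number of paths = 16193439

Total paths from (0, 0) to (13, 14): C(27, 13) = 20058300. Paths through (5, 8): (paths (0, 0) → (5, 8)) × (paths (5, 8) → (13, 14)) = C(13, 5) · C(14, 8) = 1287 · 3003 = 3864861. Avoidance count = 20058300 − 3864861 = 16193439.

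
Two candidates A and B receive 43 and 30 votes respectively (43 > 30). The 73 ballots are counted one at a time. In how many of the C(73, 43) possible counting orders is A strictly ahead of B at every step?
Strict-lead orderings = 49674383671015111008

Total orderings of the 73 votes with 43 for A: C(73, 43) = 278940769844931007968. By the Bertrand ballot formula (Cycle Lemma / reflection principle), the number of orderings in which A is strictly ahead of B throughout is (p − q)/(p + q) · C(p + q, p) = (43 − 30)/(43 + 30) · 278940769844931007968 = 49674383671015111008.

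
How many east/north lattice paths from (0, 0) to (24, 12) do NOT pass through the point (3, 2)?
Number of paths = 808156050

Total paths from (0, 0) to (24, 12): C(36, 24) = 1251677700. Paths through (3, 2): (paths (0, 0) → (3, 2)) × (paths (3, 2) → (24, 12)) = C(5, 3) · C(31, 21) = 10 · 44352165 = 443521650. Avoidance count = 1251677700 − 443521650 = 808156050.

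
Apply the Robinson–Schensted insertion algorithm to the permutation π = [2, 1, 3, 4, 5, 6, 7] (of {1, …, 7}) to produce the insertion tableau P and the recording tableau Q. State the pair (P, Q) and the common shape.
P = [1, 3, 4, 5, 6, 7] / [2];  Q = [1, 3, 4, 5, 6, 7] / [2];  common shape = (6, 1)

Row-insert the values π_1, π_2, … into P one at a time, bumping the leftmost entry strictly greater than the inserted value down to the next row. The recording tableau Q records, in position (i, j), the step at which that cell was added to P.
  Insert 2 (step 1): P = [2];  Q = [1]
  Insert 1 (step 2): P = [1] / [2];  Q = [1] / [2]
  Insert 3 (step 3): P = [1, 3] / [2];  Q = [1, 3] / [2]
  Insert 4 (step 4): P = [1, 3, 4] / [2];  Q = [1, 3, 4] / [2]
  Insert 5 (step 5): P = [1, 3, 4, 5] / [2];  Q = [1, 3, 4, 5] / [2]
  Insert 6 (step 6): P = [1, 3, 4, 5, 6] / [2];  Q = [1, 3, 4, 5, 6] / [2]
  Insert 7 (step 7): P = [1, 3, 4, 5, 6, 7] / [2];  Q = [1, 3, 4, 5, 6, 7] / [2]
Final shape: (6, 1).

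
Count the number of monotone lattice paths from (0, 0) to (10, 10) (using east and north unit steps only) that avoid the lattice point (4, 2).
Number of paths = 139711

Total paths from (0, 0) to (10, 10): C(20, 10) = 184756. Paths through (4, 2): (paths (0, 0) → (4, 2)) × (paths (4, 2) → (10, 10)) = C(6, 4) · C(14, 6) = 15 · 3003 = 45045. Avoidance count = 184756 − 45045 = 139711.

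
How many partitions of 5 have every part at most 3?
p(5, parts ≤ 3) = 5

Partitions of 5 with all parts ≤ 3: 3+2, 3+1+1, 2+2+1, 2+1+1+1, 1+1+1+1+1. Count = 5.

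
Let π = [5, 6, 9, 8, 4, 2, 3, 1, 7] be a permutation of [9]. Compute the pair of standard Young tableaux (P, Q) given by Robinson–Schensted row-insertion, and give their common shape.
P = [1, 3, 7] / [2, 6, 8] / [4] / [5] / [9];  Q = [1, 2, 3] / [4, 7, 9] / [5] / [6] / [8];  common shape = (3, 3, 1, 1, 1)

Row-insert the values π_1, π_2, … into P one at a time, bumping the leftmost entry strictly greater than the inserted value down to the next row. The recording tableau Q records, in position (i, j), the step at which that cell was added to P.
  Insert 5 (step 1): P = [5];  Q = [1]
  Insert 6 (step 2): P = [5, 6];  Q = [1, 2]
  Insert 9 (step 3): P = [5, 6, 9];  Q = [1, 2, 3]
  Insert 8 (step 4): P = [5, 6, 8] / [9];  Q = [1, 2, 3] / [4]
  Insert 4 (step 5): P = [4, 6, 8] / [5] / [9];  Q = [1, 2, 3] / [4] / [5]
  Insert 2 (step 6): P = [2, 6, 8] / [4] / [5] / [9];  Q = [1, 2, 3] / [4] / [5] / [6]
  Insert 3 (step 7): P = [2, 3, 8] / [4, 6] / [5] / [9];  Q = [1, 2, 3] / [4, 7] / [5] / [6]
  Insert 1 (step 8): P = [1, 3, 8] / [2, 6] / [4] / [5] / [9];  Q = [1, 2, 3] / [4, 7] / [5] / [6] / [8]
  Insert 7 (step 9): P = [1, 3, 7] / [2, 6, 8] / [4] / [5] / [9];  Q = [1, 2, 3] / [4, 7, 9] / [5] / [6] / [8]
Final shape: (3, 3, 1, 1, 1).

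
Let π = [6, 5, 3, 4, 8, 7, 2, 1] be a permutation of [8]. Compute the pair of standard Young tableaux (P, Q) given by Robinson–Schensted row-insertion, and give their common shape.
P = [1, 4, 7] / [2, 8] / [3] / [5] / [6];  Q = [1, 4, 5] / [2, 6] / [3] / [7] / [8];  common shape = (3, 2, 1, 1, 1)

Row-insert the values π_1, π_2, … into P one at a time, bumping the leftmost entry strictly greater than the inserted value down to the next row. The recording tableau Q records, in position (i, j), the step at which that cell was added to P.
  Insert 6 (step 1): P = [6];  Q = [1]
  Insert 5 (step 2): P = [5] / [6];  Q = [1] / [2]
  Insert 3 (step 3): P = [3] / [5] / [6];  Q = [1] / [2] / [3]
  Insert 4 (step 4): P = [3, 4] / [5] / [6];  Q = [1, 4] / [2] / [3]
  Insert 8 (step 5): P = [3, 4, 8] / [5] / [6];  Q = [1, 4, 5] / [2] / [3]
  Insert 7 (step 6): P = [3, 4, 7] / [5, 8] / [6];  Q = [1, 4, 5] / [2, 6] / [3]
  Insert 2 (step 7): P = [2, 4, 7] / [3, 8] / [5] / [6];  Q = [1, 4, 5] / [2, 6] / [3] / [7]
  Insert 1 (step 8): P = [1, 4, 7] / [2, 8] / [3] / [5] / [6];  Q = [1, 4, 5] / [2, 6] / [3] / [7] / [8]
Final shape: (3, 2, 1, 1, 1).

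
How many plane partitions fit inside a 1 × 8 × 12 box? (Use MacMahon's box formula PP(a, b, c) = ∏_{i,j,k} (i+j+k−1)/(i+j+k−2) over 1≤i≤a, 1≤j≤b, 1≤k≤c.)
PP(1, 8, 12) = 125970

Evaluate the triple product over i = 1..1, j = 1..8, k = 1..12. The factors are (2/1) · (3/2) · (4/3) · (5/4) · (6/5) · (7/6) · (8/7) · (9/8) · … (96 factors total). The numerators and denominators telescope so the product is an integer; carrying out the multiplication exactly gives PP(1, 8, 12) = 125970.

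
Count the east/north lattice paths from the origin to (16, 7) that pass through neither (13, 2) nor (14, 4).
Number of paths = 211827

Inclusion–exclusion. Total paths: C(23, 16) = 245157. Through P₁: C(15, 13)·C(8, 3) = 5880. Through P₂: C(18, 14)·C(5, 2) = 30600. Since P₁ is strictly southwest of P₂, a monotone path through both must visit P₁ then P₂; paths through both = C(15, 13)·C(3, 1)·C(5, 2) = 3150. Avoid both = 245157 − 5880 − 30600 + 3150 = 211827.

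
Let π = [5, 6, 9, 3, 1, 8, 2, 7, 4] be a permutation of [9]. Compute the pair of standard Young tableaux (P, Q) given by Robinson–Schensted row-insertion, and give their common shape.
P = [1, 2, 4] / [3, 6, 7] / [5, 8] / [9];  Q = [1, 2, 3] / [4, 6, 8] / [5, 7] / [9];  common shape = (3, 3, 2, 1)

Row-insert the values π_1, π_2, … into P one at a time, bumping the leftmost entry strictly greater than the inserted value down to the next row. The recording tableau Q records, in position (i, j), the step at which that cell was added to P.
  Insert 5 (step 1): P = [5];  Q = [1]
  Insert 6 (step 2): P = [5, 6];  Q = [1, 2]
  Insert 9 (step 3): P = [5, 6, 9];  Q = [1, 2, 3]
  Insert 3 (step 4): P = [3, 6, 9] / [5];  Q = [1, 2, 3] / [4]
  Insert 1 (step 5): P = [1, 6, 9] / [3] / [5];  Q = [1, 2, 3] / [4] / [5]
  Insert 8 (step 6): P = [1, 6, 8] / [3, 9] / [5];  Q = [1, 2, 3] / [4, 6] / [5]
  Insert 2 (step 7): P = [1, 2, 8] / [3, 6] / [5, 9];  Q = [1, 2, 3] / [4, 6] / [5, 7]
  Insert 7 (step 8): P = [1, 2, 7] / [3, 6, 8] / [5, 9];  Q = [1, 2, 3] / [4, 6, 8] / [5, 7]
  Insert 4 (step 9): P = [1, 2, 4] / [3, 6, 7] / [5, 8] / [9];  Q = [1, 2, 3] / [4, 6, 8] / [5, 7] / [9]
Final shape: (3, 3, 2, 1).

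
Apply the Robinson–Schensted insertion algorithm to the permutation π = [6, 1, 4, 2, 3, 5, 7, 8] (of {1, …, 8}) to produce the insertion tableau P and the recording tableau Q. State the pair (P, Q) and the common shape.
P = [1, 2, 3, 5, 7, 8] / [4] / [6];  Q = [1, 3, 5, 6, 7, 8] / [2] / [4];  common shape = (6, 1, 1)

Row-insert the values π_1, π_2, … into P one at a time, bumping the leftmost entry strictly greater than the inserted value down to the next row. The recording tableau Q records, in position (i, j), the step at which that cell was added to P.
  Insert 6 (step 1): P = [6];  Q = [1]
  Insert 1 (step 2): P = [1] / [6];  Q = [1] / [2]
  Insert 4 (step 3): P = [1, 4] / [6];  Q = [1, 3] / [2]
  Insert 2 (step 4): P = [1, 2] / [4] / [6];  Q = [1, 3] / [2] / [4]
  Insert 3 (step 5): P = [1, 2, 3] / [4] / [6];  Q = [1, 3, 5] / [2] / [4]
  Insert 5 (step 6): P = [1, 2, 3, 5] / [4] / [6];  Q = [1, 3, 5, 6] / [2] / [4]
  Insert 7 (step 7): P = [1, 2, 3, 5, 7] / [4] / [6];  Q = [1, 3, 5, 6, 7] / [2] / [4]
  Insert 8 (step 8): P = [1, 2, 3, 5, 7, 8] / [4] / [6];  Q = [1, 3, 5, 6, 7, 8] / [2] / [4]
Final shape: (6, 1, 1).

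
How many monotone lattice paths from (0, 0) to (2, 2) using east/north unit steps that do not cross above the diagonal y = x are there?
C_2 = 2

These NE paths below the diagonal are counted by the Catalan number C_n = (1/(n + 1)) · C(2n, n). For n = 2: C_2 = (1/3) · C(4, 2) = 6/3 = 2.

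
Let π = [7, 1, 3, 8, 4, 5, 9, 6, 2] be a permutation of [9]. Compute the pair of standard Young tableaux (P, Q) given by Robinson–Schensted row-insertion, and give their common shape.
P = [1, 2, 4, 5, 6] / [3, 8, 9] / [7];  Q = [1, 3, 4, 6, 7] / [2, 5, 8] / [9];  common shape = (5, 3, 1)

Row-insert the values π_1, π_2, … into P one at a time, bumping the leftmost entry strictly greater than the inserted value down to the next row. The recording tableau Q records, in position (i, j), the step at which that cell was added to P.
  Insert 7 (step 1): P = [7];  Q = [1]
  Insert 1 (step 2): P = [1] / [7];  Q = [1] / [2]
  Insert 3 (step 3): P = [1, 3] / [7];  Q = [1, 3] / [2]
  Insert 8 (step 4): P = [1, 3, 8] / [7];  Q = [1, 3, 4] / [2]
  Insert 4 (step 5): P = [1, 3, 4] / [7, 8];  Q = [1, 3, 4] / [2, 5]
  Insert 5 (step 6): P = [1, 3, 4, 5] / [7, 8];  Q = [1, 3, 4, 6] / [2, 5]
  Insert 9 (step 7): P = [1, 3, 4, 5, 9] / [7, 8];  Q = [1, 3, 4, 6, 7] / [2, 5]
  Insert 6 (step 8): P = [1, 3, 4, 5, 6] / [7, 8, 9];  Q = [1, 3, 4, 6, 7] / [2, 5, 8]
  Insert 2 (step 9): P = [1, 2, 4, 5, 6] / [3, 8, 9] / [7];  Q = [1, 3, 4, 6, 7] / [2, 5, 8] / [9]
Final shape: (5, 3, 1).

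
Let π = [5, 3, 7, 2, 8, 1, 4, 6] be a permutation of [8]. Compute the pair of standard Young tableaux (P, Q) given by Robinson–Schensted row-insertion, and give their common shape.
P = [1, 4, 6] / [2, 7, 8] / [3] / [5];  Q = [1, 3, 5] / [2, 7, 8] / [4] / [6];  common shape = (3, 3, 1, 1)

Row-insert the values π_1, π_2, … into P one at a time, bumping the leftmost entry strictly greater than the inserted value down to the next row. The recording tableau Q records, in position (i, j), the step at which that cell was added to P.
  Insert 5 (step 1): P = [5];  Q = [1]
  Insert 3 (step 2): P = [3] / [5];  Q = [1] / [2]
  Insert 7 (step 3): P = [3, 7] / [5];  Q = [1, 3] / [2]
  Insert 2 (step 4): P = [2, 7] / [3] / [5];  Q = [1, 3] / [2] / [4]
  Insert 8 (step 5): P = [2, 7, 8] / [3] / [5];  Q = [1, 3, 5] / [2] / [4]
  Insert 1 (step 6): P = [1, 7, 8] / [2] / [3] / [5];  Q = [1, 3, 5] / [2] / [4] / [6]
  Insert 4 (step 7): P = [1, 4, 8] / [2, 7] / [3] / [5];  Q = [1, 3, 5] / [2, 7] / [4] / [6]
  Insert 6 (step 8): P = [1, 4, 6] / [2, 7, 8] / [3] / [5];  Q = [1, 3, 5] / [2, 7, 8] / [4] / [6]
Final shape: (3, 3, 1, 1).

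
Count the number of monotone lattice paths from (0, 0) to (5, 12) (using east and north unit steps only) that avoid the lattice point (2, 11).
Number of paths = 5876

Total paths from (0, 0) to (5, 12): C(17, 5) = 6188. Paths through (2, 11): (paths (0, 0) → (2, 11)) × (paths (2, 11) → (5, 12)) = C(13, 2) · C(4, 3) = 78 · 4 = 312. Avoidance count = 6188 − 312 = 5876.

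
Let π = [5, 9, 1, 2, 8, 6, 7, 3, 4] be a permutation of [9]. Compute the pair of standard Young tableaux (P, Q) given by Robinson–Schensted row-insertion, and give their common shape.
P = [1, 2, 3, 4] / [5, 6, 7] / [8] / [9];  Q = [1, 2, 5, 7] / [3, 4, 9] / [6] / [8];  common shape = (4, 3, 1, 1)

Row-insert the values π_1, π_2, … into P one at a time, bumping the leftmost entry strictly greater than the inserted value down to the next row. The recording tableau Q records, in position (i, j), the step at which that cell was added to P.
  Insert 5 (step 1): P = [5];  Q = [1]
  Insert 9 (step 2): P = [5, 9];  Q = [1, 2]
  Insert 1 (step 3): P = [1, 9] / [5];  Q = [1, 2] / [3]
  Insert 2 (step 4): P = [1, 2] / [5, 9];  Q = [1, 2] / [3, 4]
  Insert 8 (step 5): P = [1, 2, 8] / [5, 9];  Q = [1, 2, 5] / [3, 4]
  Insert 6 (step 6): P = [1, 2, 6] / [5, 8] / [9];  Q = [1, 2, 5] / [3, 4] / [6]
  Insert 7 (step 7): P = [1, 2, 6, 7] / [5, 8] / [9];  Q = [1, 2, 5, 7] / [3, 4] / [6]
  Insert 3 (step 8): P = [1, 2, 3, 7] / [5, 6] / [8] / [9];  Q = [1, 2, 5, 7] / [3, 4] / [6] / [8]
  Insert 4 (step 9): P = [1, 2, 3, 4] / [5, 6, 7] / [8] / [9];  Q = [1, 2, 5, 7] / [3, 4, 9] / [6] / [8]
Final shape: (4, 3, 1, 1).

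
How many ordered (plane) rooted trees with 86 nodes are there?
C_85 = 1063353702922273835973036658043476458723103404520

These ordered rooted trees are counted by the Catalan number C_n = (1/(n + 1)) · C(2n, n). For n = 85: C_85 = (1/86) · C(170, 85) = 91448418451315549893681152591738975450186892788720/86 = 1063353702922273835973036658043476458723103404520.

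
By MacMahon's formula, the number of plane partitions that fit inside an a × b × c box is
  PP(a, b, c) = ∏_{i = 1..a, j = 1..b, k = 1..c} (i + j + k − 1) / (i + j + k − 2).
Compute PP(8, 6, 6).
PP(8, 6, 6) = 469699956117392

Evaluate the triple product over i = 1..8, j = 1..6, k = 1..6. The factors are (2/1) · (3/2) · (4/3) · (5/4) · (6/5) · (7/6) · (3/2) · (4/3) · … (288 factors total). The numerators and denominators telescope so the product is an integer; carrying out the multiplication exactly gives PP(8, 6, 6) = 469699956117392.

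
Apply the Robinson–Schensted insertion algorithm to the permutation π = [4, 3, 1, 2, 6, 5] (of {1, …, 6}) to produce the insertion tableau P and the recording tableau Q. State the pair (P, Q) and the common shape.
P = [1, 2, 5] / [3, 6] / [4];  Q = [1, 4, 5] / [2, 6] / [3];  common shape = (3, 2, 1)

Row-insert the values π_1, π_2, … into P one at a time, bumping the leftmost entry strictly greater than the inserted value down to the next row. The recording tableau Q records, in position (i, j), the step at which that cell was added to P.
  Insert 4 (step 1): P = [4];  Q = [1]
  Insert 3 (step 2): P = [3] / [4];  Q = [1] / [2]
  Insert 1 (step 3): P = [1] / [3] / [4];  Q = [1] / [2] / [3]
  Insert 2 (step 4): P = [1, 2] / [3] / [4];  Q = [1, 4] / [2] / [3]
  Insert 6 (step 5): P = [1, 2, 6] / [3] / [4];  Q = [1, 4, 5] / [2] / [3]
  Insert 5 (step 6): P = [1, 2, 5] / [3, 6] / [4];  Q = [1, 4, 5] / [2, 6] / [3]
Final shape: (3, 2, 1).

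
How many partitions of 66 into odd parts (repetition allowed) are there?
p_odd(66) = 20132

Enumerate partitions using only odd parts via the recurrence o(n, m) = o(n, m−2) + o(n−m, m) over odd m, starting from the largest odd part ≤ n. This gives p_odd(66) = 20132. (Euler's theorem: equals the count of distinct-part partitions.)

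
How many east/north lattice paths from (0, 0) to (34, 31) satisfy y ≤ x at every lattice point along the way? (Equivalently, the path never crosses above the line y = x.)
Number of paths = 388271781325244544

By the reflection principle (André's argument), the number of monotone paths to (34, 31) with n ≤ m that never go above y = x is C(65, 34) − C(65, 35) = 3397378086595889760 − 3009106305270645216 = 388271781325244544.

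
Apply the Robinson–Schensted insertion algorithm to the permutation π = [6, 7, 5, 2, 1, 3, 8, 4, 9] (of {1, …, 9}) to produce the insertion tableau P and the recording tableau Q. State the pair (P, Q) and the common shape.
P = [1, 3, 4, 9] / [2, 7, 8] / [5] / [6];  Q = [1, 2, 7, 9] / [3, 6, 8] / [4] / [5];  common shape = (4, 3, 1, 1)

Row-insert the values π_1, π_2, … into P one at a time, bumping the leftmost entry strictly greater than the inserted value down to the next row. The recording tableau Q records, in position (i, j), the step at which that cell was added to P.
  Insert 6 (step 1): P = [6];  Q = [1]
  Insert 7 (step 2): P = [6, 7];  Q = [1, 2]
  Insert 5 (step 3): P = [5, 7] / [6];  Q = [1, 2] / [3]
  Insert 2 (step 4): P = [2, 7] / [5] / [6];  Q = [1, 2] / [3] / [4]
  Insert 1 (step 5): P = [1, 7] / [2] / [5] / [6];  Q = [1, 2] / [3] / [4] / [5]
  Insert 3 (step 6): P = [1, 3] / [2, 7] / [5] / [6];  Q = [1, 2] / [3, 6] / [4] / [5]
  Insert 8 (step 7): P = [1, 3, 8] / [2, 7] / [5] / [6];  Q = [1, 2, 7] / [3, 6] / [4] / [5]
  Insert 4 (step 8): P = [1, 3, 4] / [2, 7, 8] / [5] / [6];  Q = [1, 2, 7] / [3, 6, 8] / [4] / [5]
  Insert 9 (step 9): P = [1, 3, 4, 9] / [2, 7, 8] / [5] / [6];  Q = [1, 2, 7, 9] / [3, 6, 8] / [4] / [5]
Final shape: (4, 3, 1, 1).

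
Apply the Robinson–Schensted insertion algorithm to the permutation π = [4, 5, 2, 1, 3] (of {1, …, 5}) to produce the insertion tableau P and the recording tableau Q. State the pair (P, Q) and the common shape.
P = [1, 3] / [2, 5] / [4];  Q = [1, 2] / [3, 5] / [4];  common shape = (2, 2, 1)

Row-insert the values π_1, π_2, … into P one at a time, bumping the leftmost entry strictly greater than the inserted value down to the next row. The recording tableau Q records, in position (i, j), the step at which that cell was added to P.
  Insert 4 (step 1): P = [4];  Q = [1]
  Insert 5 (step 2): P = [4, 5];  Q = [1, 2]
  Insert 2 (step 3): P = [2, 5] / [4];  Q = [1, 2] / [3]
  Insert 1 (step 4): P = [1, 5] / [2] / [4];  Q = [1, 2] / [3] / [4]
  Insert 3 (step 5): P = [1, 3] / [2, 5] / [4];  Q = [1, 2] / [3, 5] / [4]
Final shape: (2, 2, 1).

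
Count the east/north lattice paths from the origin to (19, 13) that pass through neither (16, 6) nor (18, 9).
Number of paths = 318716565

Inclusion–exclusion. Total paths: C(32, 19) = 347373600. Through P₁: C(22, 16)·C(10, 3) = 8953560. Through P₂: C(27, 18)·C(5, 1) = 23434125. Since P₁ is strictly southwest of P₂, a monotone path through both must visit P₁ then P₂; paths through both = C(22, 16)·C(5, 2)·C(5, 1) = 3730650. Avoid both = 347373600 − 8953560 − 23434125 + 3730650 = 318716565.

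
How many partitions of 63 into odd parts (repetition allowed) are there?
p_odd(63) = 14848

Enumerate partitions using only odd parts via the recurrence o(n, m) = o(n, m−2) + o(n−m, m) over odd m, starting from the largest odd part ≤ n. This gives p_odd(63) = 14848. (Euler's theorem: equals the count of distinct-part partitions.)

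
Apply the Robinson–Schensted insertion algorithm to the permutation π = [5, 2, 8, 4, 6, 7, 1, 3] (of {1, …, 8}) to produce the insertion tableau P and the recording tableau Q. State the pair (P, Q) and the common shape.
P = [1, 3, 6, 7] / [2, 4] / [5, 8];  Q = [1, 3, 5, 6] / [2, 4] / [7, 8];  common shape = (4, 2, 2)

Row-insert the values π_1, π_2, … into P one at a time, bumping the leftmost entry strictly greater than the inserted value down to the next row. The recording tableau Q records, in position (i, j), the step at which that cell was added to P.
  Insert 5 (step 1): P = [5];  Q = [1]
  Insert 2 (step 2): P = [2] / [5];  Q = [1] / [2]
  Insert 8 (step 3): P = [2, 8] / [5];  Q = [1, 3] / [2]
  Insert 4 (step 4): P = [2, 4] / [5, 8];  Q = [1, 3] / [2, 4]
  Insert 6 (step 5): P = [2, 4, 6] / [5, 8];  Q = [1, 3, 5] / [2, 4]
  Insert 7 (step 6): P = [2, 4, 6, 7] / [5, 8];  Q = [1, 3, 5, 6] / [2, 4]
  Insert 1 (step 7): P = [1, 4, 6, 7] / [2, 8] / [5];  Q = [1, 3, 5, 6] / [2, 4] / [7]
  Insert 3 (step 8): P = [1, 3, 6, 7] / [2, 4] / [5, 8];  Q = [1, 3, 5, 6] / [2, 4] / [7, 8]
Final shape: (4, 2, 2).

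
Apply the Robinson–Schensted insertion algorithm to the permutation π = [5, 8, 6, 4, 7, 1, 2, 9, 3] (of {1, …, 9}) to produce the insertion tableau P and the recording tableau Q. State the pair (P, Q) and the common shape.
P = [1, 2, 3, 9] / [4, 6, 7] / [5] / [8];  Q = [1, 2, 5, 8] / [3, 7, 9] / [4] / [6];  common shape = (4, 3, 1, 1)

Row-insert the values π_1, π_2, … into P one at a time, bumping the leftmost entry strictly greater than the inserted value down to the next row. The recording tableau Q records, in position (i, j), the step at which that cell was added to P.
  Insert 5 (step 1): P = [5];  Q = [1]
  Insert 8 (step 2): P = [5, 8];  Q = [1, 2]
  Insert 6 (step 3): P = [5, 6] / [8];  Q = [1, 2] / [3]
  Insert 4 (step 4): P = [4, 6] / [5] / [8];  Q = [1, 2] / [3] / [4]
  Insert 7 (step 5): P = [4, 6, 7] / [5] / [8];  Q = [1, 2, 5] / [3] / [4]
  Insert 1 (step 6): P = [1, 6, 7] / [4] / [5] / [8];  Q = [1, 2, 5] / [3] / [4] / [6]
  Insert 2 (step 7): P = [1, 2, 7] / [4, 6] / [5] / [8];  Q = [1, 2, 5] / [3, 7] / [4] / [6]
  Insert 9 (step 8): P = [1, 2, 7, 9] / [4, 6] / [5] / [8];  Q = [1, 2, 5, 8] / [3, 7] / [4] / [6]
  Insert 3 (step 9): P = [1, 2, 3, 9] / [4, 6, 7] / [5] / [8];  Q = [1, 2, 5, 8] / [3, 7, 9] / [4] / [6]
Final shape: (4, 3, 1, 1).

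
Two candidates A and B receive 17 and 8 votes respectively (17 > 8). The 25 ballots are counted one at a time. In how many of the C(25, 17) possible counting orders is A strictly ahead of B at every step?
Strict-lead orderings = 389367

Total orderings of the 25 votes with 17 for A: C(25, 17) = 1081575. By the Bertrand ballot formula (Cycle Lemma / reflection principle), the number of orderings in which A is strictly ahead of B throughout is (p − q)/(p + q) · C(p + q, p) = (17 − 8)/(17 + 8) · 1081575 = 389367.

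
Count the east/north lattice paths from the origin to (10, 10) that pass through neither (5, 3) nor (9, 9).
Number of paths = 66684

Inclusion–exclusion. Total paths: C(20, 10) = 184756. Through P₁: C(8, 5)·C(12, 5) = 44352. Through P₂: C(18, 9)·C(2, 1) = 97240. Since P₁ is strictly southwest of P₂, a monotone path through both must visit P₁ then P₂; paths through both = C(8, 5)·C(10, 4)·C(2, 1) = 23520. Avoid both = 184756 − 44352 − 97240 + 23520 = 66684.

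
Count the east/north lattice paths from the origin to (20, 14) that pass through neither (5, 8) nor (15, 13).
Number of paths = 1120674078

Inclusion–exclusion. Total paths: C(34, 20) = 1391975640. Through P₁: C(13, 5)·C(21, 15) = 69837768. Through P₂: C(28, 15)·C(6, 5) = 224652960. Since P₁ is strictly southwest of P₂, a monotone path through both must visit P₁ then P₂; paths through both = C(13, 5)·C(15, 10)·C(6, 5) = 23189166. Avoid both = 1391975640 − 69837768 − 224652960 + 23189166 = 1120674078.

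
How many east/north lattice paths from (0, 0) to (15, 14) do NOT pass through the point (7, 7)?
Number of paths = 55473840

Total paths from (0, 0) to (15, 14): C(29, 15) = 77558760. Paths through (7, 7): (paths (0, 0) → (7, 7)) × (paths (7, 7) → (15, 14)) = C(14, 7) · C(15, 8) = 3432 · 6435 = 22084920. Avoidance count = 77558760 − 22084920 = 55473840.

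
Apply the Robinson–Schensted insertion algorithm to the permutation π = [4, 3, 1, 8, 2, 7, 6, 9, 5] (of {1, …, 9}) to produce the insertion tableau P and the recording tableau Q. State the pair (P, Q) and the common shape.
P = [1, 2, 5, 9] / [3, 6] / [4, 7] / [8];  Q = [1, 4, 6, 8] / [2, 5] / [3, 7] / [9];  common shape = (4, 2, 2, 1)

Row-insert the values π_1, π_2, … into P one at a time, bumping the leftmost entry strictly greater than the inserted value down to the next row. The recording tableau Q records, in position (i, j), the step at which that cell was added to P.
  Insert 4 (step 1): P = [4];  Q = [1]
  Insert 3 (step 2): P = [3] / [4];  Q = [1] / [2]
  Insert 1 (step 3): P = [1] / [3] / [4];  Q = [1] / [2] / [3]
  Insert 8 (step 4): P = [1, 8] / [3] / [4];  Q = [1, 4] / [2] / [3]
  Insert 2 (step 5): P = [1, 2] / [3, 8] / [4];  Q = [1, 4] / [2, 5] / [3]
  Insert 7 (step 6): P = [1, 2, 7] / [3, 8] / [4];  Q = [1, 4, 6] / [2, 5] / [3]
  Insert 6 (step 7): P = [1, 2, 6] / [3, 7] / [4, 8];  Q = [1, 4, 6] / [2, 5] / [3, 7]
  Insert 9 (step 8): P = [1, 2, 6, 9] / [3, 7] / [4, 8];  Q = [1, 4, 6, 8] / [2, 5] / [3, 7]
  Insert 5 (step 9): P = [1, 2, 5, 9] / [3, 6] / [4, 7] / [8];  Q = [1, 4, 6, 8] / [2, 5] / [3, 7] / [9]
Final shape: (4, 2, 2, 1).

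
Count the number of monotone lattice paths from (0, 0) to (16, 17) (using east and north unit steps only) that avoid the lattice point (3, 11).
Number of paths = 1156927062

Total paths from (0, 0) to (16, 17): C(33, 16) = 1166803110. Paths through (3, 11): (paths (0, 0) → (3, 11)) × (paths (3, 11) → (16, 17)) = C(14, 3) · C(19, 13) = 364 · 27132 = 9876048. Avoidance count = 1166803110 − 9876048 = 1156927062.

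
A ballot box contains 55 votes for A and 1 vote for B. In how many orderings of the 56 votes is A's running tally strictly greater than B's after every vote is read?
Strict-lead orderings = 54

Total orderings of the 56 votes with 55 for A: C(56, 55) = 56. By the Bertrand ballot formula (Cycle Lemma / reflection principle), the number of orderings in which A is strictly ahead of B throughout is (p − q)/(p + q) · C(p + q, p) = (55 − 1)/(55 + 1) · 56 = 54.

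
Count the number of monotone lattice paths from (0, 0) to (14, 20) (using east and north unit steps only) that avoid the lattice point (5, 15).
Number of paths = 1360936632

Total paths from (0, 0) to (14, 20): C(34, 14) = 1391975640. Paths through (5, 15): (paths (0, 0) → (5, 15)) × (paths (5, 15) → (14, 20)) = C(20, 5) · C(14, 9) = 15504 · 2002 = 31039008. Avoidance count = 1391975640 − 31039008 = 1360936632.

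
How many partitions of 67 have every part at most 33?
p(67, parts ≤ 33) = 2625726

Use the recurrence p(n, m) = p(n, m−1) + p(n−m, m): either the largest part is < m (count p(n, m−1)) or the largest part is exactly m (remove one copy of m, count p(n−m, m)). With p(0, ·) = 1 this gives p(67, parts ≤ 33) = 2625726. (By conjugating Young diagrams, this also counts partitions of 67 into at most 33 parts.)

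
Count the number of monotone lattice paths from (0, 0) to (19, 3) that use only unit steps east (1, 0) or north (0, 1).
Number of paths = 1540

A monotone lattice path from (0, 0) to (19, 3) consists of 19 east steps and 3 north steps in some order, so it is determined by which 19 of the 22 steps are east. The count is C(22, 19) = 1540.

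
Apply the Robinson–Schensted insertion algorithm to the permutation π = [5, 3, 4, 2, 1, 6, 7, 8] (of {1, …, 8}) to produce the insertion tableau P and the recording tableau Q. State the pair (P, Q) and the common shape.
P = [1, 4, 6, 7, 8] / [2] / [3] / [5];  Q = [1, 3, 6, 7, 8] / [2] / [4] / [5];  common shape = (5, 1, 1, 1)

Row-insert the values π_1, π_2, … into P one at a time, bumping the leftmost entry strictly greater than the inserted value down to the next row. The recording tableau Q records, in position (i, j), the step at which that cell was added to P.
  Insert 5 (step 1): P = [5];  Q = [1]
  Insert 3 (step 2): P = [3] / [5];  Q = [1] / [2]
  Insert 4 (step 3): P = [3, 4] / [5];  Q = [1, 3] / [2]
  Insert 2 (step 4): P = [2, 4] / [3] / [5];  Q = [1, 3] / [2] / [4]
  Insert 1 (step 5): P = [1, 4] / [2] / [3] / [5];  Q = [1, 3] / [2] / [4] / [5]
  Insert 6 (step 6): P = [1, 4, 6] / [2] / [3] / [5];  Q = [1, 3, 6] / [2] / [4] / [5]
  Insert 7 (step 7): P = [1, 4, 6, 7] / [2] / [3] / [5];  Q = [1, 3, 6, 7] / [2] / [4] / [5]
  Insert 8 (step 8): P = [1, 4, 6, 7, 8] / [2] / [3] / [5];  Q = [1, 3, 6, 7, 8] / [2] / [4] / [5]
Final shape: (5, 1, 1, 1).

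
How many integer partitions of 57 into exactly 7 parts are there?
p(57, 7 parts) = 18138

Partitions of n into exactly k parts are in bijection with partitions of n − k into at most k parts (subtract 1 from each part). So p(57, exactly 7) = p(50, parts ≤ 7). Computing via the recurrence p(m, j) = p(m, j−1) + p(m−j, j) gives 18138.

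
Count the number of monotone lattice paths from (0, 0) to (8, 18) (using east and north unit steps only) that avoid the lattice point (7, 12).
Number of paths = 1209559

Total paths from (0, 0) to (8, 18): C(26, 8) = 1562275. Paths through (7, 12): (paths (0, 0) → (7, 12)) × (paths (7, 12) → (8, 18)) = C(19, 7) · C(7, 1) = 50388 · 7 = 352716. Avoidance count = 1562275 − 352716 = 1209559.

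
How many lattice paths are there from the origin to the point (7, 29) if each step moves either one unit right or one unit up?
Number of paths = 8347680

A monotone lattice path from (0, 0) to (7, 29) consists of 7 east steps and 29 north steps in some order, so it is determined by which 7 of the 36 steps are east. The count is C(36, 7) = 8347680.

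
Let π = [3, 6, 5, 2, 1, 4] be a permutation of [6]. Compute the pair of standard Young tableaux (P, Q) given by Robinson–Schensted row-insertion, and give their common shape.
P = [1, 4] / [2, 5] / [3] / [6];  Q = [1, 2] / [3, 6] / [4] / [5];  common shape = (2, 2, 1, 1)

Row-insert the values π_1, π_2, … into P one at a time, bumping the leftmost entry strictly greater than the inserted value down to the next row. The recording tableau Q records, in position (i, j), the step at which that cell was added to P.
  Insert 3 (step 1): P = [3];  Q = [1]
  Insert 6 (step 2): P = [3, 6];  Q = [1, 2]
  Insert 5 (step 3): P = [3, 5] / [6];  Q = [1, 2] / [3]
  Insert 2 (step 4): P = [2, 5] / [3] / [6];  Q = [1, 2] / [3] / [4]
  Insert 1 (step 5): P = [1, 5] / [2] / [3] / [6];  Q = [1, 2] / [3] / [4] / [5]
  Insert 4 (step 6): P = [1, 4] / [2, 5] / [3] / [6];  Q = [1, 2] / [3, 6] / [4] / [5]
Final shape: (2, 2, 1, 1).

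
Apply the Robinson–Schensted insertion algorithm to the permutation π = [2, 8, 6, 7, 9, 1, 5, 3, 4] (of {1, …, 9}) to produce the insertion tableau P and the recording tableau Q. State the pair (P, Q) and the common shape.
P = [1, 3, 4, 9] / [2, 5, 7] / [6] / [8];  Q = [1, 2, 4, 5] / [3, 7, 9] / [6] / [8];  common shape = (4, 3, 1, 1)

Row-insert the values π_1, π_2, … into P one at a time, bumping the leftmost entry strictly greater than the inserted value down to the next row. The recording tableau Q records, in position (i, j), the step at which that cell was added to P.
  Insert 2 (step 1): P = [2];  Q = [1]
  Insert 8 (step 2): P = [2, 8];  Q = [1, 2]
  Insert 6 (step 3): P = [2, 6] / [8];  Q = [1, 2] / [3]
  Insert 7 (step 4): P = [2, 6, 7] / [8];  Q = [1, 2, 4] / [3]
  Insert 9 (step 5): P = [2, 6, 7, 9] / [8];  Q = [1, 2, 4, 5] / [3]
  Insert 1 (step 6): P = [1, 6, 7, 9] / [2] / [8];  Q = [1, 2, 4, 5] / [3] / [6]
  Insert 5 (step 7): P = [1, 5, 7, 9] / [2, 6] / [8];  Q = [1, 2, 4, 5] / [3, 7] / [6]
  Insert 3 (step 8): P = [1, 3, 7, 9] / [2, 5] / [6] / [8];  Q = [1, 2, 4, 5] / [3, 7] / [6] / [8]
  Insert 4 (step 9): P = [1, 3, 4, 9] / [2, 5, 7] / [6] / [8];  Q = [1, 2, 4, 5] / [3, 7, 9] / [6] / [8]
Final shape: (4, 3, 1, 1).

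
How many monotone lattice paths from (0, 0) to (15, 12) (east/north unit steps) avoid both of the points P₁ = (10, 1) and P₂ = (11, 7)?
Number of paths = 13335690

Inclusion–exclusion. Total paths: C(27, 15) = 17383860. Through P₁: C(11, 10)·C(16, 5) = 48048. Through P₂: C(18, 11)·C(9, 4) = 4009824. Since P₁ is strictly southwest of P₂, a monotone path through both must visit P₁ then P₂; paths through both = C(11, 10)·C(7, 1)·C(9, 4) = 9702. Avoid both = 17383860 − 48048 − 4009824 + 9702 = 13335690.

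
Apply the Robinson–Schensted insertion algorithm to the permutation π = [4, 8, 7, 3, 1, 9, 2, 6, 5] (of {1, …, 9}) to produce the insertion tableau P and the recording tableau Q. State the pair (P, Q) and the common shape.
P = [1, 2, 5] / [3, 6, 9] / [4, 7] / [8];  Q = [1, 2, 6] / [3, 7, 8] / [4, 9] / [5];  common shape = (3, 3, 2, 1)

Row-insert the values π_1, π_2, … into P one at a time, bumping the leftmost entry strictly greater than the inserted value down to the next row. The recording tableau Q records, in position (i, j), the step at which that cell was added to P.
  Insert 4 (step 1): P = [4];  Q = [1]
  Insert 8 (step 2): P = [4, 8];  Q = [1, 2]
  Insert 7 (step 3): P = [4, 7] / [8];  Q = [1, 2] / [3]
  Insert 3 (step 4): P = [3, 7] / [4] / [8];  Q = [1, 2] / [3] / [4]
  Insert 1 (step 5): P = [1, 7] / [3] / [4] / [8];  Q = [1, 2] / [3] / [4] / [5]
  Insert 9 (step 6): P = [1, 7, 9] / [3] / [4] / [8];  Q = [1, 2, 6] / [3] / [4] / [5]
  Insert 2 (step 7): P = [1, 2, 9] / [3, 7] / [4] / [8];  Q = [1, 2, 6] / [3, 7] / [4] / [5]
  Insert 6 (step 8): P = [1, 2, 6] / [3, 7, 9] / [4] / [8];  Q = [1, 2, 6] / [3, 7, 8] / [4] / [5]
  Insert 5 (step 9): P = [1, 2, 5] / [3, 6, 9] / [4, 7] / [8];  Q = [1, 2, 6] / [3, 7, 8] / [4, 9] / [5]
Final shape: (3, 3, 2, 1).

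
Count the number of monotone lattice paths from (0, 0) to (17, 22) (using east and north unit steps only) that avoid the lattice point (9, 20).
Number of paths = 50570442585

Total paths from (0, 0) to (17, 22): C(39, 17) = 51021117810. Paths through (9, 20): (paths (0, 0) → (9, 20)) × (paths (9, 20) → (17, 22)) = C(29, 9) · C(10, 8) = 10015005 · 45 = 450675225. Avoidance count = 51021117810 − 450675225 = 50570442585.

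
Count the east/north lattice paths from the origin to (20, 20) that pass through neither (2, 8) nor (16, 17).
Number of paths = 94403299095

Inclusion–exclusion. Total paths: C(40, 20) = 137846528820. Through P₁: C(10, 2)·C(30, 18) = 3892195125. Through P₂: C(33, 16)·C(7, 4) = 40838108850. Since P₁ is strictly southwest of P₂, a monotone path through both must visit P₁ then P₂; paths through both = C(10, 2)·C(23, 14)·C(7, 4) = 1287074250. Avoid both = 137846528820 − 3892195125 − 40838108850 + 1287074250 = 94403299095.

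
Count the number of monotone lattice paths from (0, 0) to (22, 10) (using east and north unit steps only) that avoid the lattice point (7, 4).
Number of paths = 46605120

Total paths from (0, 0) to (22, 10): C(32, 22) = 64512240. Paths through (7, 4): (paths (0, 0) → (7, 4)) × (paths (7, 4) → (22, 10)) = C(11, 7) · C(21, 15) = 330 · 54264 = 17907120. Avoidance count = 64512240 − 17907120 = 46605120.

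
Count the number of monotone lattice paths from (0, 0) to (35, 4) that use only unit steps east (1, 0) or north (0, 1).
Number of paths = 82251

A monotone lattice path from (0, 0) to (35, 4) consists of 35 east steps and 4 north steps in some order, so it is determined by which 35 of the 39 steps are east. The count is C(39, 35) = 82251.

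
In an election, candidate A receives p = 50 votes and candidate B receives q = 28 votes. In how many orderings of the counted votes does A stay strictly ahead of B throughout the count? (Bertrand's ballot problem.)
Strict-lead orderings = 344447492528493750572

Total orderings of the 78 votes with 50 for A: C(78, 50) = 1221222928055568752028. By the Bertrand ballot formula (Cycle Lemma / reflection principle), the number of orderings in which A is strictly ahead of B throughout is (p − q)/(p + q) · C(p + q, p) = (50 − 28)/(50 + 28) · 1221222928055568752028 = 344447492528493750572.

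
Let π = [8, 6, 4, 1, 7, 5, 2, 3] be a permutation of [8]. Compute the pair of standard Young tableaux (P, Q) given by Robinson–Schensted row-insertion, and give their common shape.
P = [1, 2, 3] / [4, 5] / [6, 7] / [8];  Q = [1, 5, 8] / [2, 6] / [3, 7] / [4];  common shape = (3, 2, 2, 1)

Row-insert the values π_1, π_2, … into P one at a time, bumping the leftmost entry strictly greater than the inserted value down to the next row. The recording tableau Q records, in position (i, j), the step at which that cell was added to P.
  Insert 8 (step 1): P = [8];  Q = [1]
  Insert 6 (step 2): P = [6] / [8];  Q = [1] / [2]
  Insert 4 (step 3): P = [4] / [6] / [8];  Q = [1] / [2] / [3]
  Insert 1 (step 4): P = [1] / [4] / [6] / [8];  Q = [1] / [2] / [3] / [4]
  Insert 7 (step 5): P = [1, 7] / [4] / [6] / [8];  Q = [1, 5] / [2] / [3] / [4]
  Insert 5 (step 6): P = [1, 5] / [4, 7] / [6] / [8];  Q = [1, 5] / [2, 6] / [3] / [4]
  Insert 2 (step 7): P = [1, 2] / [4, 5] / [6, 7] / [8];  Q = [1, 5] / [2, 6] / [3, 7] / [4]
  Insert 3 (step 8): P = [1, 2, 3] / [4, 5] / [6, 7] / [8];  Q = [1, 5, 8] / [2, 6] / [3, 7] / [4]
Final shape: (3, 2, 2, 1).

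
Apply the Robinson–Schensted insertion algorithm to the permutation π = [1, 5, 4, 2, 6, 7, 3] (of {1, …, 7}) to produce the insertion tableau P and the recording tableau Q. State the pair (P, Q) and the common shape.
P = [1, 2, 3, 7] / [4, 6] / [5];  Q = [1, 2, 5, 6] / [3, 7] / [4];  common shape = (4, 2, 1)

Row-insert the values π_1, π_2, … into P one at a time, bumping the leftmost entry strictly greater than the inserted value down to the next row. The recording tableau Q records, in position (i, j), the step at which that cell was added to P.
  Insert 1 (step 1): P = [1];  Q = [1]
  Insert 5 (step 2): P = [1, 5];  Q = [1, 2]
  Insert 4 (step 3): P = [1, 4] / [5];  Q = [1, 2] / [3]
  Insert 2 (step 4): P = [1, 2] / [4] / [5];  Q = [1, 2] / [3] / [4]
  Insert 6 (step 5): P = [1, 2, 6] / [4] / [5];  Q = [1, 2, 5] / [3] / [4]
  Insert 7 (step 6): P = [1, 2, 6, 7] / [4] / [5];  Q = [1, 2, 5, 6] / [3] / [4]
  Insert 3 (step 7): P = [1, 2, 3, 7] / [4, 6] / [5];  Q = [1, 2, 5, 6] / [3, 7] / [4]
Final shape: (4, 2, 1).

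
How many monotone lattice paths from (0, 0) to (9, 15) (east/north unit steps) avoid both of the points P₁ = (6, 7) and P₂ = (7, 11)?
Number of paths = 675704

Inclusion–exclusion. Total paths: C(24, 9) = 1307504. Through P₁: C(13, 6)·C(11, 3) = 283140. Through P₂: C(18, 7)·C(6, 2) = 477360. Since P₁ is strictly southwest of P₂, a monotone path through both must visit P₁ then P₂; paths through both = C(13, 6)·C(5, 1)·C(6, 2) = 128700. Avoid both = 1307504 − 283140 − 477360 + 128700 = 675704.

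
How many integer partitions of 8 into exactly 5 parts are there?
p(8, 5 parts) = 3

Partitions of n into exactly k parts ↔ partitions of n − k into at most k parts (subtract 1 from each part). For n = 8, k = 5, the partitions are: 4+1+1+1+1, 3+2+1+1+1, 2+2+2+1+1. Count = 3.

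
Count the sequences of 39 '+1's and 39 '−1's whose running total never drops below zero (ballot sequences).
C_39 = 680425371729975800390

These ballot sequences are counted by the Catalan number C_n = (1/(n + 1)) · C(2n, n). For n = 39: C_39 = (1/40) · C(78, 39) = 27217014869199032015600/40 = 680425371729975800390.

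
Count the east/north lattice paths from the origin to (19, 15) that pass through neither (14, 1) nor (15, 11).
Number of paths = 1314973450

Inclusion–exclusion. Total paths: C(34, 19) = 1855967520. Through P₁: C(15, 14)·C(19, 5) = 174420. Through P₂: C(26, 15)·C(8, 4) = 540831200. Since P₁ is strictly southwest of P₂, a monotone path through both must visit P₁ then P₂; paths through both = C(15, 14)·C(11, 1)·C(8, 4) = 11550. Avoid both = 1855967520 − 174420 − 540831200 + 11550 = 1314973450.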